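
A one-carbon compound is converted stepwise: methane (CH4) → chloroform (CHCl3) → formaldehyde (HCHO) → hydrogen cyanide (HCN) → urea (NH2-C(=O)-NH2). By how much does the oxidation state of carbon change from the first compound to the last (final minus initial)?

Carbon oxidation states along the series — methane: -4, chloroform: +2, formaldehyde: 0, hydrogen cyanide: +2, urea: +4.
Net change = +4 − (-4) = +8.

+8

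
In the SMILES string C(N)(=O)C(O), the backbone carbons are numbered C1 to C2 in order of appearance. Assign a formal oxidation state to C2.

-1

Each bond to a more electronegative atom (O, N, halogen) counts +1, each bond to a less electronegative atom (H, metal, B, Si) counts −1, and each C–C bond counts 0.
C2 has one bond to C (0), one bond to H (-1), one bond to H (-1), one bond to O (+1).
Oxidation state = 0 − 1 − 1 + 1 = -1.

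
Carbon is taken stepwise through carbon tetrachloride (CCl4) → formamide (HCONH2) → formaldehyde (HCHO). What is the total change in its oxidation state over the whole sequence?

Carbon oxidation states along the series — carbon tetrachloride: +4, formamide: +2, formaldehyde: 0.
Net change = 0 − (+4) = -4.

-4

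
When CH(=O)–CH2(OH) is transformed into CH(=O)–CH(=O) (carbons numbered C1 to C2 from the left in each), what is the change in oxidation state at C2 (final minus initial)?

+2

Before: C2 has 1 bond to C, 2 bonds to H, 1 bond to O → oxidation state -1.
After: C2 has 1 bond to C, 1 bond to H, 2 bonds to O → oxidation state +1.
Δ = +1 − (-1) = +2, so this is an oxidation at C2.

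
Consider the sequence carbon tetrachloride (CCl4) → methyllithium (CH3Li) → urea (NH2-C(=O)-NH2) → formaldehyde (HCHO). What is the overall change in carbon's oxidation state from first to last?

-4

Carbon oxidation states along the series — carbon tetrachloride: +4, methyllithium: -4, urea: +4, formaldehyde: 0.
Net change = 0 − (+4) = -4.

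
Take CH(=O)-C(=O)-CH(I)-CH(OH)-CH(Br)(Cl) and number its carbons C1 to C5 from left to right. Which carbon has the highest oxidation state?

C2

Assign +1 per bond to O/N/halogen, −1 per bond to H or an electropositive element, and 0 per bond to carbon. Tallying each carbon:
C1: 1C, 1H, 2O → 0 − 1 + 2 = +1
C2: 2C, 2O → 0 + 2 = +2
C3: 2C, 1H, 1I → 0 − 1 + 1 = 0
C4: 2C, 1H, 1O → 0 − 1 + 1 = 0
C5: 1C, 1H, 1Cl, 1Br → 0 − 1 + 1 + 1 = +1
The most oxidised carbon is C2 at +2.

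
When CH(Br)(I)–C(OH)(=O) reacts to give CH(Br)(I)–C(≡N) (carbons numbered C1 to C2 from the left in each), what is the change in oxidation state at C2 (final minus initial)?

Before: C2 has 1 bond to C, 3 bonds to O → oxidation state +3.
After: C2 has 1 bond to C, 3 bonds to N → oxidation state +3.
Δ = +3 − (+3) = 0, so no net redox change at C2.

0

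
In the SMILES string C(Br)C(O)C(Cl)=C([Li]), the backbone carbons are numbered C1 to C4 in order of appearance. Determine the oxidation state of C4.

-2

Each bond to a more electronegative atom (O, N, halogen) counts +1, each bond to a less electronegative atom (H, metal, B, Si) counts −1, and each C–C bond counts 0.
C4 has a double bond to C (2×0 = 0), one bond to H (-1), one bond to Li (-1).
Oxidation state = 0 − 1 − 1 = -2.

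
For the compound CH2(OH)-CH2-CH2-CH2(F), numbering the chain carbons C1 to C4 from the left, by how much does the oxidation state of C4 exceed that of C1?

C4: 1C, 2H, 1F → 0 − 2 + 1 = -1
C1: 1C, 2H, 1O → 0 − 2 + 1 = -1
Difference: -1 − (-1) = 0.

0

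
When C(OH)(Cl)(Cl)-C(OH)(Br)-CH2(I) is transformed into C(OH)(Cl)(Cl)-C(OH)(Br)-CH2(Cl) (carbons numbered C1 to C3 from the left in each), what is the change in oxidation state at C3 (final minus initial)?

Before: C3 has 1 bond to C, 2 bonds to H, 1 bond to I → oxidation state -1.
After: C3 has 1 bond to C, 2 bonds to H, 1 bond to Cl → oxidation state -1.
Δ = -1 − (-1) = 0, so no net redox change at C3.

0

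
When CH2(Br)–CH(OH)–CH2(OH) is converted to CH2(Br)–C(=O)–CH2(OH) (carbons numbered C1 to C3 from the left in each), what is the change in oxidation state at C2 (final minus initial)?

+2

Before: C2 has 2 bonds to C, 1 bond to H, 1 bond to O → oxidation state 0.
After: C2 has 2 bonds to C, 2 bonds to O → oxidation state +2.
Δ = +2 − (0) = +2, so this is an oxidation at C2.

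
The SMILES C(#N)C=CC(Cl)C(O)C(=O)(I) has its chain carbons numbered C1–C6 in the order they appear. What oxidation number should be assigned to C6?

C6 has one bond to C (0), a double bond to O (2×+1 = +2), one bond to I (+1).
Oxidation state = 0 + 2 + 1 = +3.

+3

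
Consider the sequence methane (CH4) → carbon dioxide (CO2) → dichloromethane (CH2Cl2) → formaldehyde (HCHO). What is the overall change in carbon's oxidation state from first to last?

+4

Carbon oxidation states along the series — methane: -4, carbon dioxide: +4, dichloromethane: 0, formaldehyde: 0.
Net change = 0 − (-4) = +4.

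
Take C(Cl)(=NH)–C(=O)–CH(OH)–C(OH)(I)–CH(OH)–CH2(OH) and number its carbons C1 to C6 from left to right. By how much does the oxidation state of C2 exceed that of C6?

+3

C2: 2C, 2O → 0 + 2 = +2
C6: 1C, 2H, 1O → 0 − 2 + 1 = -1
Difference: +2 − (-1) = +3.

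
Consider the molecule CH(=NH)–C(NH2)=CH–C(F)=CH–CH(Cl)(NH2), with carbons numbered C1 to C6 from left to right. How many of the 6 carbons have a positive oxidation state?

Each bond to a more electronegative atom (O, N, halogen) counts +1, each bond to a less electronegative atom (H, metal, B, Si) counts −1, and each C–C bond counts 0. Tallying each carbon:
C1: 1C, 1H, 2N → 0 − 1 + 2 = +1
C2: 3C, 1N → 0 + 1 = +1
C3: 3C, 1H → 0 − 1 = -1
C4: 3C, 1F → 0 + 1 = +1
C5: 3C, 1H → 0 − 1 = -1
C6: 1C, 1H, 1N, 1Cl → 0 − 1 + 1 + 1 = +1
4 carbons (C1, C2, C4, C6) meet the condition.

4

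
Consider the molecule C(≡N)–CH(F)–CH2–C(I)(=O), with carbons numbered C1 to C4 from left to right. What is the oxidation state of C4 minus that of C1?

C4: 1C, 2O, 1I → 0 + 2 + 1 = +3
C1: 1C, 3N → 0 + 3 = +3
Difference: +3 − (+3) = 0.

0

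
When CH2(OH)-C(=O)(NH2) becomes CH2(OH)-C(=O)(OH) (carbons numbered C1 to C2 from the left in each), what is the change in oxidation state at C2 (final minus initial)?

0

Before: C2 has 1 bond to C, 2 bonds to O, 1 bond to N → oxidation state +3.
After: C2 has 1 bond to C, 3 bonds to O → oxidation state +3.
Δ = +3 − (+3) = 0, so no net redox change at C2.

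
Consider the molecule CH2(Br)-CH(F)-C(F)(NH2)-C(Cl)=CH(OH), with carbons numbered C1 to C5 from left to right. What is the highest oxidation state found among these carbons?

+2

Assign +1 per bond to O/N/halogen, −1 per bond to H or an electropositive element, and 0 per bond to carbon. Tallying each carbon:
C1: 1C, 2H, 1Br → 0 − 2 + 1 = -1
C2: 2C, 1H, 1F → 0 − 1 + 1 = 0
C3: 2C, 1N, 1F → 0 + 1 + 1 = +2
C4: 3C, 1Cl → 0 + 1 = +1
C5: 2C, 1H, 1O → 0 − 1 + 1 = 0
The highest value is +2.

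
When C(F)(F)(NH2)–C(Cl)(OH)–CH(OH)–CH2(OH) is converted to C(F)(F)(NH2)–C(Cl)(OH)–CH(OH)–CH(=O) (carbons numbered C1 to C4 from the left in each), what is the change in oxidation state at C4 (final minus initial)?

Before: C4 has 1 bond to C, 2 bonds to H, 1 bond to O → oxidation state -1.
After: C4 has 1 bond to C, 1 bond to H, 2 bonds to O → oxidation state +1.
Δ = +1 − (-1) = +2, so this is an oxidation at C4.

+2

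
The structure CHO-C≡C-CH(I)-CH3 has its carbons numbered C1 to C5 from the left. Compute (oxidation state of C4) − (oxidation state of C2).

C4: 2C, 1H, 1I → 0 − 1 + 1 = 0
C2: 4C → 0 = 0
Difference: 0 − (0) = 0.

0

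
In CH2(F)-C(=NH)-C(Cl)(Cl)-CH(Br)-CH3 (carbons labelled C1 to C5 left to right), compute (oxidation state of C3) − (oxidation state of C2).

C3: 2C, 2Cl → 0 + 2 = +2
C2: 2C, 2N → 0 + 2 = +2
Difference: +2 − (+2) = 0.

0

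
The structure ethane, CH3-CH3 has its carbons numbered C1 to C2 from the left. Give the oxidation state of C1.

-3

C1 has one bond to H (-1), one bond to H (-1), one bond to H (-1), one bond to C (0).
Oxidation state = -1 − 1 − 1 + 0 = -3.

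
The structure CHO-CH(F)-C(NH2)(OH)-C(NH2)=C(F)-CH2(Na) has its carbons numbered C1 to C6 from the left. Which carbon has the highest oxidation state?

Count +1 for every bond to an atom more electronegative than carbon and −1 for every bond to one less electronegative; C–C bonds are 0. Tallying each carbon:
C1: 1C, 1H, 2O → 0 − 1 + 2 = +1
C2: 2C, 1H, 1F → 0 − 1 + 1 = 0
C3: 2C, 1O, 1N → 0 + 1 + 1 = +2
C4: 3C, 1N → 0 + 1 = +1
C5: 3C, 1F → 0 + 1 = +1
C6: 1C, 2H, 1Na → 0 − 2 − 1 = -3
The most oxidised carbon is C3 at +2.

C3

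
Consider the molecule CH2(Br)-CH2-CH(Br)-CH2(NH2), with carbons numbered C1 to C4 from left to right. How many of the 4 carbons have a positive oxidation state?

Tallying each carbon's bonds:
C1: 1C, 2H, 1Br → 0 − 2 + 1 = -1
C2: 2C, 2H → 0 − 2 = -2
C3: 2C, 1H, 1Br → 0 − 1 + 1 = 0
C4: 1C, 2H, 1N → 0 − 2 + 1 = -1
0 carbons meet the condition.

0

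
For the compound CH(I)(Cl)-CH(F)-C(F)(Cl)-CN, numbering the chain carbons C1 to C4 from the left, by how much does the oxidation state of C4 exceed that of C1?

C4: 1C, 3N → 0 + 3 = +3
C1: 1C, 1H, 1Cl, 1I → 0 − 1 + 1 + 1 = +1
Difference: +3 − (+1) = +2.

+2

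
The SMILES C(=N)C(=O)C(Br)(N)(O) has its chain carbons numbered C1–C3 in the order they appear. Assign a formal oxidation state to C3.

+3

Bonds to more-electronegative neighbours contribute +1 each, bonds to H or metals contribute −1 each, and C–C bonds contribute 0.
C3 has one bond to C (0), one bond to Br (+1), one bond to N (+1), one bond to O (+1).
Oxidation state = 0 + 1 + 1 + 1 = +3.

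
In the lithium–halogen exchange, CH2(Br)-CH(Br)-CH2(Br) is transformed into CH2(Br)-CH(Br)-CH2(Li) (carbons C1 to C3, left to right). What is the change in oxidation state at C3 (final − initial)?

-2

Before: C3 has 1 bond to C, 2 bonds to H, 1 bond to Br → oxidation state -1.
After: C3 has 1 bond to C, 2 bonds to H, 1 bond to Li → oxidation state -3.
Δ = -3 − (-1) = -2, so this is a reduction at C3.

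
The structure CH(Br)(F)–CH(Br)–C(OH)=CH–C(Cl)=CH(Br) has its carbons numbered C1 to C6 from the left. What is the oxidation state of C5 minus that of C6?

C5: 3C, 1Cl → 0 + 1 = +1
C6: 2C, 1H, 1Br → 0 − 1 + 1 = 0
Difference: +1 − (0) = +1.

+1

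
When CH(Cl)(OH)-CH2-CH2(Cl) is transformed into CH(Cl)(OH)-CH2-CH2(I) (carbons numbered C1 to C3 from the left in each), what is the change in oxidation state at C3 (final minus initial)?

Before: C3 has 1 bond to C, 2 bonds to H, 1 bond to Cl → oxidation state -1.
After: C3 has 1 bond to C, 2 bonds to H, 1 bond to I → oxidation state -1.
Δ = -1 − (-1) = 0, so no net redox change at C3.

0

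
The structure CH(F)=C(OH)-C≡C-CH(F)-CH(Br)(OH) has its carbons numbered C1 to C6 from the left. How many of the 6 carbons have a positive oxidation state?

2

Bonds to more-electronegative neighbours contribute +1 each, bonds to H or metals contribute −1 each, and C–C bonds contribute 0. Tallying each carbon:
C1: 2C, 1H, 1F → 0 − 1 + 1 = 0
C2: 3C, 1O → 0 + 1 = +1
C3: 4C → 0 = 0
C4: 4C → 0 = 0
C5: 2C, 1H, 1F → 0 − 1 + 1 = 0
C6: 1C, 1H, 1O, 1Br → 0 − 1 + 1 + 1 = +1
2 carbons (C2, C6) meet the condition.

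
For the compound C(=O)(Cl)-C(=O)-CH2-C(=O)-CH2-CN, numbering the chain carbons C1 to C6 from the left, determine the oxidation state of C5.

Assign +1 per bond to O/N/halogen, −1 per bond to H or an electropositive element, and 0 per bond to carbon.
C5 has one bond to C (0), one bond to C (0), one bond to H (-1), one bond to H (-1).
Oxidation state = 0 + 0 − 1 − 1 = -2.

-2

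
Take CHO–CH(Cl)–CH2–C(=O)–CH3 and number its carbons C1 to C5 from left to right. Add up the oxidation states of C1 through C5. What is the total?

Tallying each carbon's bonds:
C1: 1C, 1H, 2O → 0 − 1 + 2 = +1
C2: 2C, 1H, 1Cl → 0 − 1 + 1 = 0
C3: 2C, 2H → 0 − 2 = -2
C4: 2C, 2O → 0 + 2 = +2
C5: 1C, 3H → 0 − 3 = -3
Sum = +1 + 0 − 2 + 2 − 3 = -2.

-2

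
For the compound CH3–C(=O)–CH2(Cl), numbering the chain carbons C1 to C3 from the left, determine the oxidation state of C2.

+2

C2 has one bond to C (0), one bond to C (0), a double bond to O (2×+1 = +2).
Oxidation state = 0 + 0 + 2 = +2.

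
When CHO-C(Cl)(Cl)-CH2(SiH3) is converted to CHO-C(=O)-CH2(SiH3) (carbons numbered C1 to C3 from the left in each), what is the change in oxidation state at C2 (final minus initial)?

Before: C2 has 2 bonds to C, 2 bonds to Cl → oxidation state +2.
After: C2 has 2 bonds to C, 2 bonds to O → oxidation state +2.
Δ = +2 − (+2) = 0, so no net redox change at C2.

0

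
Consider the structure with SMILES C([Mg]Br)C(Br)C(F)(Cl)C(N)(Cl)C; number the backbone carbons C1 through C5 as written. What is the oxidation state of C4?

+2

Count +1 for every bond to an atom more electronegative than carbon and −1 for every bond to one less electronegative; C–C bonds are 0.
C4 has one bond to C (0), one bond to C (0), one bond to N (+1), one bond to Cl (+1).
Oxidation state = 0 + 0 + 1 + 1 = +2.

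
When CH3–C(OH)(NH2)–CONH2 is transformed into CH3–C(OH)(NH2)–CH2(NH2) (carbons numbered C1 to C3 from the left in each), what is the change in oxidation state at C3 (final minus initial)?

-4

Before: C3 has 1 bond to C, 2 bonds to O, 1 bond to N → oxidation state +3.
After: C3 has 1 bond to C, 2 bonds to H, 1 bond to N → oxidation state -1.
Δ = -1 − (+3) = -4, so this is a reduction at C3.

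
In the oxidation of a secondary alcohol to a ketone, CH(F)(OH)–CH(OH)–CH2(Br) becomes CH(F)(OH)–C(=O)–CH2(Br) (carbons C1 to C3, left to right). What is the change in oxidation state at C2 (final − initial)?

+2

Before: C2 has 2 bonds to C, 1 bond to H, 1 bond to O → oxidation state 0.
After: C2 has 2 bonds to C, 2 bonds to O → oxidation state +2.
Δ = +2 − (0) = +2, so this is an oxidation at C2.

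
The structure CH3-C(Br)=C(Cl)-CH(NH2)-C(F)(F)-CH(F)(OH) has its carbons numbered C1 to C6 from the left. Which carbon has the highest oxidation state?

Each bond to a more electronegative atom (O, N, halogen) counts +1, each bond to a less electronegative atom (H, metal, B, Si) counts −1, and each C–C bond counts 0. Tallying each carbon:
C1: 1C, 3H → 0 − 3 = -3
C2: 3C, 1Br → 0 + 1 = +1
C3: 3C, 1Cl → 0 + 1 = +1
C4: 2C, 1H, 1N → 0 − 1 + 1 = 0
C5: 2C, 2F → 0 + 2 = +2
C6: 1C, 1H, 1O, 1F → 0 − 1 + 1 + 1 = +1
The most oxidised carbon is C5 at +2.

C5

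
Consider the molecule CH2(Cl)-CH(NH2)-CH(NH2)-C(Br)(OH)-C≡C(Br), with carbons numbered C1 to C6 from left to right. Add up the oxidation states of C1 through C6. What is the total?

Tallying each carbon's bonds:
C1: 1C, 2H, 1Cl → 0 − 2 + 1 = -1
C2: 2C, 1H, 1N → 0 − 1 + 1 = 0
C3: 2C, 1H, 1N → 0 − 1 + 1 = 0
C4: 2C, 1O, 1Br → 0 + 1 + 1 = +2
C5: 4C → 0 = 0
C6: 3C, 1Br → 0 + 1 = +1
Sum = -1 + 0 + 0 + 2 + 0 + 1 = +2.

+2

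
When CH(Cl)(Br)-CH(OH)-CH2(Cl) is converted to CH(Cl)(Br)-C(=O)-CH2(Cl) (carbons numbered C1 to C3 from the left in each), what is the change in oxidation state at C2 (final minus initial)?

+2

Before: C2 has 2 bonds to C, 1 bond to H, 1 bond to O → oxidation state 0.
After: C2 has 2 bonds to C, 2 bonds to O → oxidation state +2.
Δ = +2 − (0) = +2, so this is an oxidation at C2.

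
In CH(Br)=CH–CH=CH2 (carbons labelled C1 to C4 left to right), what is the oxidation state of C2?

-1

Count +1 for every bond to an atom more electronegative than carbon and −1 for every bond to one less electronegative; C–C bonds are 0.
C2 has a double bond to C (2×0 = 0), one bond to C (0), one bond to H (-1).
Oxidation state = 0 + 0 − 1 = -1.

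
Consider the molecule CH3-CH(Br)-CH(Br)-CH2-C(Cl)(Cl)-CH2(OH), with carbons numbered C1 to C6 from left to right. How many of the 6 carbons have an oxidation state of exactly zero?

Count +1 for every bond to an atom more electronegative than carbon and −1 for every bond to one less electronegative; C–C bonds are 0. Tallying each carbon:
C1: 1C, 3H → 0 − 3 = -3
C2: 2C, 1H, 1Br → 0 − 1 + 1 = 0
C3: 2C, 1H, 1Br → 0 − 1 + 1 = 0
C4: 2C, 2H → 0 − 2 = -2
C5: 2C, 2Cl → 0 + 2 = +2
C6: 1C, 2H, 1O → 0 − 2 + 1 = -1
2 carbons (C2, C3) meet the condition.

2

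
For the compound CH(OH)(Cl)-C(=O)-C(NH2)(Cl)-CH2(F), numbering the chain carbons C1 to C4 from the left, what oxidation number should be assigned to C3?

Each bond to a more electronegative atom (O, N, halogen) counts +1, each bond to a less electronegative atom (H, metal, B, Si) counts −1, and each C–C bond counts 0.
C3 has one bond to C (0), one bond to C (0), one bond to N (+1), one bond to Cl (+1).
Oxidation state = 0 + 0 + 1 + 1 = +2.

+2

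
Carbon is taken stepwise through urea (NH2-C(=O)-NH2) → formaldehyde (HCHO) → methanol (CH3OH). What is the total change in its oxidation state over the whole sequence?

Carbon oxidation states along the series — urea: +4, formaldehyde: 0, methanol: -2.
Net change = -2 − (+4) = -6.

-6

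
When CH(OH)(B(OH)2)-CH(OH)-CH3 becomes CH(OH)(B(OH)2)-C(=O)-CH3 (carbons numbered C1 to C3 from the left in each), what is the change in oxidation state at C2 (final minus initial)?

Before: C2 has 2 bonds to C, 1 bond to H, 1 bond to O → oxidation state 0.
After: C2 has 2 bonds to C, 2 bonds to O → oxidation state +2.
Δ = +2 − (0) = +2, so this is an oxidation at C2.

+2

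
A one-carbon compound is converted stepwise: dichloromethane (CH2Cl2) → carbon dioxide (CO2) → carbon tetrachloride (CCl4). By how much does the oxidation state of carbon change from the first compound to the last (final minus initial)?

+4

Carbon oxidation states along the series — dichloromethane: 0, carbon dioxide: +4, carbon tetrachloride: +4.
Net change = +4 − (0) = +4.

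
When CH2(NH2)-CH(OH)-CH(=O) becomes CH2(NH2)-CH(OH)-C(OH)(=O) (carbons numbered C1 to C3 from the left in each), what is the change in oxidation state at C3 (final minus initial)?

+2

Before: C3 has 1 bond to C, 1 bond to H, 2 bonds to O → oxidation state +1.
After: C3 has 1 bond to C, 3 bonds to O → oxidation state +3.
Δ = +3 − (+1) = +2, so this is an oxidation at C3.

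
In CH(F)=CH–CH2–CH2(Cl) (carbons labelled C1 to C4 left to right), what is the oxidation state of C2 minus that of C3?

C2: 3C, 1H → 0 − 1 = -1
C3: 2C, 2H → 0 − 2 = -2
Difference: -1 − (-2) = +1.

+1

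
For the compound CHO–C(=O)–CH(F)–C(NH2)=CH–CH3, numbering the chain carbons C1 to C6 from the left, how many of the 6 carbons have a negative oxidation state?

Bonds to more-electronegative neighbours contribute +1 each, bonds to H or metals contribute −1 each, and C–C bonds contribute 0. Tallying each carbon:
C1: 1C, 1H, 2O → 0 − 1 + 2 = +1
C2: 2C, 2O → 0 + 2 = +2
C3: 2C, 1H, 1F → 0 − 1 + 1 = 0
C4: 3C, 1N → 0 + 1 = +1
C5: 3C, 1H → 0 − 1 = -1
C6: 1C, 3H → 0 − 3 = -3
2 carbons (C5, C6) meet the condition.

2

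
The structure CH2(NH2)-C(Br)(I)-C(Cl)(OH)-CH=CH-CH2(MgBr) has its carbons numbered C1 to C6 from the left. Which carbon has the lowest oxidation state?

Each bond to a more electronegative atom (O, N, halogen) counts +1, each bond to a less electronegative atom (H, metal, B, Si) counts −1, and each C–C bond counts 0. Tallying each carbon:
C1: 1C, 2H, 1N → 0 − 2 + 1 = -1
C2: 2C, 1Br, 1I → 0 + 1 + 1 = +2
C3: 2C, 1O, 1Cl → 0 + 1 + 1 = +2
C4: 3C, 1H → 0 − 1 = -1
C5: 3C, 1H → 0 − 1 = -1
C6: 1C, 2H, 1Mg → 0 − 2 − 1 = -3
The most reduced carbon is C6 at -3.

C6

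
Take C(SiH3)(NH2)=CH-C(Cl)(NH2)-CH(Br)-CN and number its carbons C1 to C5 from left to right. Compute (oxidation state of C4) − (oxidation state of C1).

C4: 2C, 1H, 1Br → 0 − 1 + 1 = 0
C1: 2C, 1N, 1Si → 0 + 1 − 1 = 0
Difference: 0 − (0) = 0.

0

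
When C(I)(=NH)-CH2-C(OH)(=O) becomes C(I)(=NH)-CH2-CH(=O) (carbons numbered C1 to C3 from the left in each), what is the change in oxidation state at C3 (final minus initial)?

-2

Before: C3 has 1 bond to C, 3 bonds to O → oxidation state +3.
After: C3 has 1 bond to C, 1 bond to H, 2 bonds to O → oxidation state +1.
Δ = +1 − (+3) = -2, so this is a reduction at C3.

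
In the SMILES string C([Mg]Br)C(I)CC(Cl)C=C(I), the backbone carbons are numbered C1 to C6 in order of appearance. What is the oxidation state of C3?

C3 has one bond to C (0), one bond to C (0), one bond to H (-1), one bond to H (-1).
Oxidation state = 0 + 0 − 1 − 1 = -2.

-2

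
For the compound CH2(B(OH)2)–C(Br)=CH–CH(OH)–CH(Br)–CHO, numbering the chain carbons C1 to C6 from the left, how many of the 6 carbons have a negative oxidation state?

2

Tallying each carbon's bonds:
C1: 1C, 2H, 1B → 0 − 2 − 1 = -3
C2: 3C, 1Br → 0 + 1 = +1
C3: 3C, 1H → 0 − 1 = -1
C4: 2C, 1H, 1O → 0 − 1 + 1 = 0
C5: 2C, 1H, 1Br → 0 − 1 + 1 = 0
C6: 1C, 1H, 2O → 0 − 1 + 2 = +1
2 carbons (C1, C3) meet the condition.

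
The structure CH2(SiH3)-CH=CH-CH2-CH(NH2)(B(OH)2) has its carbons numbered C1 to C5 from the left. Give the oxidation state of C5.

-1

C5 has one bond to C (0), one bond to N (+1), one bond to H (-1), one bond to B (-1).
Oxidation state = 0 + 1 − 1 − 1 = -1.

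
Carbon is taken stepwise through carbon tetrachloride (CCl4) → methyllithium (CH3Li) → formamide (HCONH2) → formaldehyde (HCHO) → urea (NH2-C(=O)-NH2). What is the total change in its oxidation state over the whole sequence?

Carbon oxidation states along the series — carbon tetrachloride: +4, methyllithium: -4, formamide: +2, formaldehyde: 0, urea: +4.
Net change = +4 − (+4) = 0.

0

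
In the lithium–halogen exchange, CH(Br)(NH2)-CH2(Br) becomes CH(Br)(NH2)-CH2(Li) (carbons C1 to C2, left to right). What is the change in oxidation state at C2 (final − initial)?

Before: C2 has 1 bond to C, 2 bonds to H, 1 bond to Br → oxidation state -1.
After: C2 has 1 bond to C, 2 bonds to H, 1 bond to Li → oxidation state -3.
Δ = -3 − (-1) = -2, so this is a reduction at C2.

-2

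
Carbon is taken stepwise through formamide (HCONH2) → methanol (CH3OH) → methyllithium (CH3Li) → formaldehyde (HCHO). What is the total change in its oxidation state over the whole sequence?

Carbon oxidation states along the series — formamide: +2, methanol: -2, methyllithium: -4, formaldehyde: 0.
Net change = 0 − (+2) = -2.

-2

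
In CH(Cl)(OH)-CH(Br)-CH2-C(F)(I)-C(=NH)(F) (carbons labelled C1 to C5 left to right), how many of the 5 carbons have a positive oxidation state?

Each bond to a more electronegative atom (O, N, halogen) counts +1, each bond to a less electronegative atom (H, metal, B, Si) counts −1, and each C–C bond counts 0. Tallying each carbon:
C1: 1C, 1H, 1O, 1Cl → 0 − 1 + 1 + 1 = +1
C2: 2C, 1H, 1Br → 0 − 1 + 1 = 0
C3: 2C, 2H → 0 − 2 = -2
C4: 2C, 1F, 1I → 0 + 1 + 1 = +2
C5: 1C, 2N, 1F → 0 + 2 + 1 = +3
3 carbons (C1, C4, C5) meet the condition.

3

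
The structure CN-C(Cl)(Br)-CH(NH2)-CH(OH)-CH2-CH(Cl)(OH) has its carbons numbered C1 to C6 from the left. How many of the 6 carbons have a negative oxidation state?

Each bond to a more electronegative atom (O, N, halogen) counts +1, each bond to a less electronegative atom (H, metal, B, Si) counts −1, and each C–C bond counts 0. Tallying each carbon:
C1: 1C, 3N → 0 + 3 = +3
C2: 2C, 1Cl, 1Br → 0 + 1 + 1 = +2
C3: 2C, 1H, 1N → 0 − 1 + 1 = 0
C4: 2C, 1H, 1O → 0 − 1 + 1 = 0
C5: 2C, 2H → 0 − 2 = -2
C6: 1C, 1H, 1O, 1Cl → 0 − 1 + 1 + 1 = +1
1 carbon (C5) meets the condition.

1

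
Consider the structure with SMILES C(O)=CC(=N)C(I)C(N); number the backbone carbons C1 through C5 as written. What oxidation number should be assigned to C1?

0

Count +1 for every bond to an atom more electronegative than carbon and −1 for every bond to one less electronegative; C–C bonds are 0.
C1 has a double bond to C (2×0 = 0), one bond to O (+1), one bond to H (-1).
Oxidation state = 0 + 1 − 1 = 0.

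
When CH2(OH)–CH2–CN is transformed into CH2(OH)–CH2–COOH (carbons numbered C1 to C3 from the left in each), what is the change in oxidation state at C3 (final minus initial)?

0

Before: C3 has 1 bond to C, 3 bonds to N → oxidation state +3.
After: C3 has 1 bond to C, 3 bonds to O → oxidation state +3.
Δ = +3 − (+3) = 0, so no net redox change at C3.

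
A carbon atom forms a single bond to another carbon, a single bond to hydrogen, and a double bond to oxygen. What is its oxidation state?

Count +1 for every bond to an atom more electronegative than carbon and −1 for every bond to one less electronegative; C–C bonds are 0.
The carbon has one bond to C (0), a double bond to O (2×+1 = +2), one bond to H (-1).
Oxidation state = 0 + 2 − 1 = +1.

+1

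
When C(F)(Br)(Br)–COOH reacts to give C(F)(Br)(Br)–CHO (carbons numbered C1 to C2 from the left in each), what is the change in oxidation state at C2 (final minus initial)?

Before: C2 has 1 bond to C, 3 bonds to O → oxidation state +3.
After: C2 has 1 bond to C, 1 bond to H, 2 bonds to O → oxidation state +1.
Δ = +1 − (+3) = -2, so this is a reduction at C2.

-2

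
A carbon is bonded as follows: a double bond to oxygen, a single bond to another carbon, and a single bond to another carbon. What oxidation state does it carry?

Count +1 for every bond to an atom more electronegative than carbon and −1 for every bond to one less electronegative; C–C bonds are 0.
The carbon has one bond to C (0), one bond to C (0), a double bond to O (2×+1 = +2).
Oxidation state = 0 + 0 + 2 = +2.

+2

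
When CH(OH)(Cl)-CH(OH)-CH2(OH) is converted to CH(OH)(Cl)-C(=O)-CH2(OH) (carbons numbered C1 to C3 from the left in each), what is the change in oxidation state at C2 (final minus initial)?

Before: C2 has 2 bonds to C, 1 bond to H, 1 bond to O → oxidation state 0.
After: C2 has 2 bonds to C, 2 bonds to O → oxidation state +2.
Δ = +2 − (0) = +2, so this is an oxidation at C2.

+2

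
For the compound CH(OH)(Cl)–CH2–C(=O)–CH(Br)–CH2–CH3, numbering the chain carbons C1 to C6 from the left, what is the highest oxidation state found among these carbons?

Tallying each carbon's bonds:
C1: 1C, 1H, 1O, 1Cl → 0 − 1 + 1 + 1 = +1
C2: 2C, 2H → 0 − 2 = -2
C3: 2C, 2O → 0 + 2 = +2
C4: 2C, 1H, 1Br → 0 − 1 + 1 = 0
C5: 2C, 2H → 0 − 2 = -2
C6: 1C, 3H → 0 − 3 = -3
The highest value is +2.

+2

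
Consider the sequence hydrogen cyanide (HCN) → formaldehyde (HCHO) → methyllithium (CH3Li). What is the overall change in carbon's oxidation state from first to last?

Carbon oxidation states along the series — hydrogen cyanide: +2, formaldehyde: 0, methyllithium: -4.
Net change = -4 − (+2) = -6.

-6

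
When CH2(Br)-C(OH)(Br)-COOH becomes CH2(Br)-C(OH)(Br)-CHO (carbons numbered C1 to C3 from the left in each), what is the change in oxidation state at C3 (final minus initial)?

Before: C3 has 1 bond to C, 3 bonds to O → oxidation state +3.
After: C3 has 1 bond to C, 1 bond to H, 2 bonds to O → oxidation state +1.
Δ = +1 − (+3) = -2, so this is a reduction at C3.

-2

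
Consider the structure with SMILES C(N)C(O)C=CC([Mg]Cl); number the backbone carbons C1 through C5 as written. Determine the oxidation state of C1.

-1

C1 has one bond to C (0), one bond to H (-1), one bond to N (+1), one bond to H (-1).
Oxidation state = 0 − 1 + 1 − 1 = -1.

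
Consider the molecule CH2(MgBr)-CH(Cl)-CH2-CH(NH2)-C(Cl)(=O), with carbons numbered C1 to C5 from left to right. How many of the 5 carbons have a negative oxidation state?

2

Assign +1 per bond to O/N/halogen, −1 per bond to H or an electropositive element, and 0 per bond to carbon. Tallying each carbon:
C1: 1C, 2H, 1Mg → 0 − 2 − 1 = -3
C2: 2C, 1H, 1Cl → 0 − 1 + 1 = 0
C3: 2C, 2H → 0 − 2 = -2
C4: 2C, 1H, 1N → 0 − 1 + 1 = 0
C5: 1C, 2O, 1Cl → 0 + 2 + 1 = +3
2 carbons (C1, C3) meet the condition.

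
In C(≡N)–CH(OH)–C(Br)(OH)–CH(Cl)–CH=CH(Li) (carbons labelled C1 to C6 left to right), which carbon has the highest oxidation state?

C1

Tallying each carbon's bonds:
C1: 1C, 3N → 0 + 3 = +3
C2: 2C, 1H, 1O → 0 − 1 + 1 = 0
C3: 2C, 1O, 1Br → 0 + 1 + 1 = +2
C4: 2C, 1H, 1Cl → 0 − 1 + 1 = 0
C5: 3C, 1H → 0 − 1 = -1
C6: 2C, 1H, 1Li → 0 − 1 − 1 = -2
The most oxidised carbon is C1 at +3.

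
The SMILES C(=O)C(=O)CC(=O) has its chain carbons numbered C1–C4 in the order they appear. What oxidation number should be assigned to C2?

+2

Each bond to a more electronegative atom (O, N, halogen) counts +1, each bond to a less electronegative atom (H, metal, B, Si) counts −1, and each C–C bond counts 0.
C2 has one bond to C (0), one bond to C (0), a double bond to O (2×+1 = +2).
Oxidation state = 0 + 0 + 2 = +2.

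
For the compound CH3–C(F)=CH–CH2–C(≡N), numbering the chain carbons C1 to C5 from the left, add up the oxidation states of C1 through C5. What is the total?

Count +1 for every bond to an atom more electronegative than carbon and −1 for every bond to one less electronegative; C–C bonds are 0. Tallying each carbon:
C1: 1C, 3H → 0 − 3 = -3
C2: 3C, 1F → 0 + 1 = +1
C3: 3C, 1H → 0 − 1 = -1
C4: 2C, 2H → 0 − 2 = -2
C5: 1C, 3N → 0 + 3 = +3
Sum = -3 + 1 − 1 − 2 + 3 = -2.

-2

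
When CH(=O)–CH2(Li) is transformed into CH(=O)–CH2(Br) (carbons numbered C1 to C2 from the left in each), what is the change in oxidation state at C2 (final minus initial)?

Before: C2 has 1 bond to C, 2 bonds to H, 1 bond to Li → oxidation state -3.
After: C2 has 1 bond to C, 2 bonds to H, 1 bond to Br → oxidation state -1.
Δ = -1 − (-3) = +2, so this is an oxidation at C2.

+2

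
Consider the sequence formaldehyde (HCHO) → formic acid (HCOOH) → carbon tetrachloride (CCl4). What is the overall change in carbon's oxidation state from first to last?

+4

Carbon oxidation states along the series — formaldehyde: 0, formic acid: +2, carbon tetrachloride: +4.
Net change = +4 − (0) = +4.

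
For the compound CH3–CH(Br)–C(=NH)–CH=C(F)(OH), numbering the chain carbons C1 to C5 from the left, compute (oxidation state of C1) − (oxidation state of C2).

C1: 1C, 3H → 0 − 3 = -3
C2: 2C, 1H, 1Br → 0 − 1 + 1 = 0
Difference: -3 − (0) = -3.

-3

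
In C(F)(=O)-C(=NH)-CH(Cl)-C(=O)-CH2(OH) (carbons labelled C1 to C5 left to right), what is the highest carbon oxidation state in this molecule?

+3

Count +1 for every bond to an atom more electronegative than carbon and −1 for every bond to one less electronegative; C–C bonds are 0. Tallying each carbon:
C1: 1C, 2O, 1F → 0 + 2 + 1 = +3
C2: 2C, 2N → 0 + 2 = +2
C3: 2C, 1H, 1Cl → 0 − 1 + 1 = 0
C4: 2C, 2O → 0 + 2 = +2
C5: 1C, 2H, 1O → 0 − 2 + 1 = -1
The highest value is +3.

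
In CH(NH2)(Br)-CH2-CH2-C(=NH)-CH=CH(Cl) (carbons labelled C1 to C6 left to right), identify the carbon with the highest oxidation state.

Bonds to more-electronegative neighbours contribute +1 each, bonds to H or metals contribute −1 each, and C–C bonds contribute 0. Tallying each carbon:
C1: 1C, 1H, 1N, 1Br → 0 − 1 + 1 + 1 = +1
C2: 2C, 2H → 0 − 2 = -2
C3: 2C, 2H → 0 − 2 = -2
C4: 2C, 2N → 0 + 2 = +2
C5: 3C, 1H → 0 − 1 = -1
C6: 2C, 1H, 1Cl → 0 − 1 + 1 = 0
The most oxidised carbon is C4 at +2.

C4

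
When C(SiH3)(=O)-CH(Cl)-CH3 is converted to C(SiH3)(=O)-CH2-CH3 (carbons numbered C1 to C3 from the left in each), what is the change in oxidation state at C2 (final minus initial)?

-2

Before: C2 has 2 bonds to C, 1 bond to H, 1 bond to Cl → oxidation state 0.
After: C2 has 2 bonds to C, 2 bonds to H → oxidation state -2.
Δ = -2 − (0) = -2, so this is a reduction at C2.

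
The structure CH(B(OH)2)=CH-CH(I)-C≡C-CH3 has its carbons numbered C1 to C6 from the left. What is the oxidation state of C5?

Assign +1 per bond to O/N/halogen, −1 per bond to H or an electropositive element, and 0 per bond to carbon.
C5 has a triple bond to C (3×0 = 0), one bond to C (0).
Oxidation state = 0 + 0 = 0.

0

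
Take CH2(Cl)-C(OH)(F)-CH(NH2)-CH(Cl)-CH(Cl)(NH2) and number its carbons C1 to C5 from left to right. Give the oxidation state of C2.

Assign +1 per bond to O/N/halogen, −1 per bond to H or an electropositive element, and 0 per bond to carbon.
C2 has one bond to C (0), one bond to C (0), one bond to O (+1), one bond to F (+1).
Oxidation state = 0 + 0 + 1 + 1 = +2.

+2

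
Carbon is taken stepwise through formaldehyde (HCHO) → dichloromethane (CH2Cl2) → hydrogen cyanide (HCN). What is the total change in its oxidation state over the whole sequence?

+2

Carbon oxidation states along the series — formaldehyde: 0, dichloromethane: 0, hydrogen cyanide: +2.
Net change = +2 − (0) = +2.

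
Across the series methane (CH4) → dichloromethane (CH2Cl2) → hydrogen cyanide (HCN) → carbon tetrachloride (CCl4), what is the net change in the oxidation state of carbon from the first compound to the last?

Carbon oxidation states along the series — methane: -4, dichloromethane: 0, hydrogen cyanide: +2, carbon tetrachloride: +4.
Net change = +4 − (-4) = +8.

+8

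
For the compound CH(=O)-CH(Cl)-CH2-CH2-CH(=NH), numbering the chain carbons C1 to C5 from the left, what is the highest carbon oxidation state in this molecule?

+1

Assign +1 per bond to O/N/halogen, −1 per bond to H or an electropositive element, and 0 per bond to carbon. Tallying each carbon:
C1: 1C, 1H, 2O → 0 − 1 + 2 = +1
C2: 2C, 1H, 1Cl → 0 − 1 + 1 = 0
C3: 2C, 2H → 0 − 2 = -2
C4: 2C, 2H → 0 − 2 = -2
C5: 1C, 1H, 2N → 0 − 1 + 2 = +1
The highest value is +1.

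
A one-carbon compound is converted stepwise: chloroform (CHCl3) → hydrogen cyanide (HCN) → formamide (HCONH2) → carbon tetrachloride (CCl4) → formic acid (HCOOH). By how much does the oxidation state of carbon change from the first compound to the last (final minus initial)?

0

Carbon oxidation states along the series — chloroform: +2, hydrogen cyanide: +2, formamide: +2, carbon tetrachloride: +4, formic acid: +2.
Net change = +2 − (+2) = 0.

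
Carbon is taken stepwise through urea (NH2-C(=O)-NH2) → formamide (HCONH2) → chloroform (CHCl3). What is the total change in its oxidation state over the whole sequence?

-2

Carbon oxidation states along the series — urea: +4, formamide: +2, chloroform: +2.
Net change = +2 − (+4) = -2.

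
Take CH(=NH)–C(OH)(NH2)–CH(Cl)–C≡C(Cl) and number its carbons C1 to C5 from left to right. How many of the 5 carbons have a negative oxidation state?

Assign +1 per bond to O/N/halogen, −1 per bond to H or an electropositive element, and 0 per bond to carbon. Tallying each carbon:
C1: 1C, 1H, 2N → 0 − 1 + 2 = +1
C2: 2C, 1O, 1N → 0 + 1 + 1 = +2
C3: 2C, 1H, 1Cl → 0 − 1 + 1 = 0
C4: 4C → 0 = 0
C5: 3C, 1Cl → 0 + 1 = +1
0 carbons meet the condition.

0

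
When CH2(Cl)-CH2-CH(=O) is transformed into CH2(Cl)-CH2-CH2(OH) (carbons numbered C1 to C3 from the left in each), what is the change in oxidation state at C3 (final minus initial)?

Before: C3 has 1 bond to C, 1 bond to H, 2 bonds to O → oxidation state +1.
After: C3 has 1 bond to C, 2 bonds to H, 1 bond to O → oxidation state -1.
Δ = -1 − (+1) = -2, so this is a reduction at C3.

-2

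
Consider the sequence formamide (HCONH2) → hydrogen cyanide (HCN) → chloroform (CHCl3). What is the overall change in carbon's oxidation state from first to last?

0

Carbon oxidation states along the series — formamide: +2, hydrogen cyanide: +2, chloroform: +2.
Net change = +2 − (+2) = 0.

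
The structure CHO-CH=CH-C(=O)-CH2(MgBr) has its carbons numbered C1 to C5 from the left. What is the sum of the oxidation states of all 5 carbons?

-2

Tallying each carbon's bonds:
C1: 1C, 1H, 2O → 0 − 1 + 2 = +1
C2: 3C, 1H → 0 − 1 = -1
C3: 3C, 1H → 0 − 1 = -1
C4: 2C, 2O → 0 + 2 = +2
C5: 1C, 2H, 1Mg → 0 − 2 − 1 = -3
Sum = +1 − 1 − 1 + 2 − 3 = -2.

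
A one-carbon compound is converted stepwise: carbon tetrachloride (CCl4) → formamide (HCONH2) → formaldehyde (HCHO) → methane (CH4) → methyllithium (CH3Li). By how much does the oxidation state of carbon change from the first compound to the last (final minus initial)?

-8

Carbon oxidation states along the series — carbon tetrachloride: +4, formamide: +2, formaldehyde: 0, methane: -4, methyllithium: -4.
Net change = -4 − (+4) = -8.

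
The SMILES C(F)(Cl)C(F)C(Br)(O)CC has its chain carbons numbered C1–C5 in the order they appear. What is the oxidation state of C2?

C2 has one bond to C (0), one bond to C (0), one bond to F (+1), one bond to H (-1).
Oxidation state = 0 + 0 + 1 − 1 = 0.

0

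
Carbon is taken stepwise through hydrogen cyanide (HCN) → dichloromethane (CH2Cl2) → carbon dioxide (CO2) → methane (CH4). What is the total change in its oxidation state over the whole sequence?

-6

Carbon oxidation states along the series — hydrogen cyanide: +2, dichloromethane: 0, carbon dioxide: +4, methane: -4.
Net change = -4 − (+2) = -6.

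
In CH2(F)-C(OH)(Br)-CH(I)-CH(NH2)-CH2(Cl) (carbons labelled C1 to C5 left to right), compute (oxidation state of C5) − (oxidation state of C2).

C5: 1C, 2H, 1Cl → 0 − 2 + 1 = -1
C2: 2C, 1O, 1Br → 0 + 1 + 1 = +2
Difference: -1 − (+2) = -3.

-3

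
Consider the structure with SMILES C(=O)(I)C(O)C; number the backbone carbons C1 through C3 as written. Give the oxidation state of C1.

Each bond to a more electronegative atom (O, N, halogen) counts +1, each bond to a less electronegative atom (H, metal, B, Si) counts −1, and each C–C bond counts 0.
C1 has one bond to C (0), a double bond to O (2×+1 = +2), one bond to I (+1).
Oxidation state = 0 + 2 + 1 = +3.

+3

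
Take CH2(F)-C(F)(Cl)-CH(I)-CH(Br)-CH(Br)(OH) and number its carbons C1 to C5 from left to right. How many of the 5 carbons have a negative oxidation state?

Tallying each carbon's bonds:
C1: 1C, 2H, 1F → 0 − 2 + 1 = -1
C2: 2C, 1F, 1Cl → 0 + 1 + 1 = +2
C3: 2C, 1H, 1I → 0 − 1 + 1 = 0
C4: 2C, 1H, 1Br → 0 − 1 + 1 = 0
C5: 1C, 1H, 1O, 1Br → 0 − 1 + 1 + 1 = +1
1 carbon (C1) meets the condition.

1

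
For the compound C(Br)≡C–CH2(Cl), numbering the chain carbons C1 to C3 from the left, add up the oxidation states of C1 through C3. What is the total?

0

Tallying each carbon's bonds:
C1: 3C, 1Br → 0 + 1 = +1
C2: 4C → 0 = 0
C3: 1C, 2H, 1Cl → 0 − 2 + 1 = -1
Sum = +1 + 0 − 1 = 0.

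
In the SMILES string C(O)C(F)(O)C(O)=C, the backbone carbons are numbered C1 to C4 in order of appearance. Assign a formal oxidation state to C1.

C1 has one bond to C (0), one bond to H (-1), one bond to H (-1), one bond to O (+1).
Oxidation state = 0 − 1 − 1 + 1 = -1.

-1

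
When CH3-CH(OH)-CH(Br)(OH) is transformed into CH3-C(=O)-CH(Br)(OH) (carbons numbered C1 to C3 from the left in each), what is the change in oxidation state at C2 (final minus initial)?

Before: C2 has 2 bonds to C, 1 bond to H, 1 bond to O → oxidation state 0.
After: C2 has 2 bonds to C, 2 bonds to O → oxidation state +2.
Δ = +2 − (0) = +2, so this is an oxidation at C2.

+2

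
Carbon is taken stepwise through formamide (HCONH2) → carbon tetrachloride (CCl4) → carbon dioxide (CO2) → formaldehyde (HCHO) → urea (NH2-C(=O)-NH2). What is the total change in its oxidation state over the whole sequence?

+2

Carbon oxidation states along the series — formamide: +2, carbon tetrachloride: +4, carbon dioxide: +4, formaldehyde: 0, urea: +4.
Net change = +4 − (+2) = +2.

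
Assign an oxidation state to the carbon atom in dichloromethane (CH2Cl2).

The carbon has one bond to H (-1), one bond to H (-1), one bond to Cl (+1), one bond to Cl (+1).
Oxidation state = -1 − 1 + 1 + 1 = 0.

0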